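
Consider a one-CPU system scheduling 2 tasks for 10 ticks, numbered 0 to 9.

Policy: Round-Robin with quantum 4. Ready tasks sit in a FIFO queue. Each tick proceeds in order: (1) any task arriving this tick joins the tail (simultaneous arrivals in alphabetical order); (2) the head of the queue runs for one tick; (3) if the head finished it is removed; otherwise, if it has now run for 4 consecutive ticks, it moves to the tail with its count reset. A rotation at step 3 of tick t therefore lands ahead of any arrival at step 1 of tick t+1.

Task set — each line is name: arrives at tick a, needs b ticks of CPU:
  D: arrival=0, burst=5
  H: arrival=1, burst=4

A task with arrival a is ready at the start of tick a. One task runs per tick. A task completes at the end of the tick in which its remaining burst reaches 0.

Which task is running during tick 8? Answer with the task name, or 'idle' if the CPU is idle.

t=0: queue=[D] q_used=0 → run D
t=1: queue=[D,H] q_used=1 → run D
t=2: queue=[D,H] q_used=2 → run D
t=3: queue=[D,H] q_used=3 → run D
t=4: queue=[H,D] q_used=0 → run H
t=5: queue=[H,D] q_used=1 → run H
t=6: queue=[H,D] q_used=2 → run H
t=7: queue=[H,D] q_used=3 → run H
t=8: queue=[D] q_used=0 → run D
t=9: (idle)

running at tick 8 = D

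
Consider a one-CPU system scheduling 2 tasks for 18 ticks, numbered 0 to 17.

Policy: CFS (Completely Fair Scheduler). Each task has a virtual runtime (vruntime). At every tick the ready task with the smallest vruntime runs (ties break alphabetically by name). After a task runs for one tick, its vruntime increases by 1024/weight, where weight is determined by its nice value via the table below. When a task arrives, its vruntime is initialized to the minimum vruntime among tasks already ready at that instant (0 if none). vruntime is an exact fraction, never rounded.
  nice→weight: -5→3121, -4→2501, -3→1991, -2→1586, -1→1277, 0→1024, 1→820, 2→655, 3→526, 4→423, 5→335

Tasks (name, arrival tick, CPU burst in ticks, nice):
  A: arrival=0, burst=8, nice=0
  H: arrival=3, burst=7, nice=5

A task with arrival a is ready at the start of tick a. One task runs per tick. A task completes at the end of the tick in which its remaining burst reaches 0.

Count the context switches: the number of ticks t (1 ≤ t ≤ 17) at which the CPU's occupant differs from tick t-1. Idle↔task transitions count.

context switches = 6

t=0: vr[A=0] → run A
t=1: vr[A=1] → run A
t=2: vr[A=2] → run A
t=3: vr[A=3 H=3] → run A
t=4: vr[A=4 H=3] → run H
t=5: vr[A=4 H=2029/335] → run A
t=6: vr[A=5 H=2029/335] → run A
t=7: vr[A=6 H=2029/335] → run A
t=8: vr[A=7 H=2029/335] → run H
t=9: vr[A=7 H=3053/335] → run A
t=10: vr[H=3053/335] → run H
t=11: vr[H=4077/335] → run H
t=12: vr[H=5101/335] → run H
t=13: vr[H=1225/67] → run H
t=14: vr[H=7149/335] → run H
t=15: (idle)
t=16: (idle)
t=17: (idle)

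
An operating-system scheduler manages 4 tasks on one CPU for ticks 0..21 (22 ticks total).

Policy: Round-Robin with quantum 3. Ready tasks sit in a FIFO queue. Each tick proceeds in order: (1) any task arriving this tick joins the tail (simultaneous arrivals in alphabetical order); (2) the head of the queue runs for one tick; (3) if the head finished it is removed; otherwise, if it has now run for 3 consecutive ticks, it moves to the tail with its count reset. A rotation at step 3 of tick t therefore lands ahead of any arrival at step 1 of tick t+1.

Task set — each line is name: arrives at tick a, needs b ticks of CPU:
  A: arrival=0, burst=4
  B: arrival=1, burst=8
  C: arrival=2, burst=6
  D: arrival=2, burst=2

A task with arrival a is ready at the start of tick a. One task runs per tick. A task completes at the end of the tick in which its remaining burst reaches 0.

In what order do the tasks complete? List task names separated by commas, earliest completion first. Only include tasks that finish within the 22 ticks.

completion order = D, A, C, B

t=0: queue=[A] q_used=0 → run A
t=1: queue=[A,B] q_used=1 → run A
t=2: queue=[A,B,C,D] q_used=2 → run A
t=3: queue=[B,C,D,A] q_used=0 → run B
t=4: queue=[B,C,D,A] q_used=1 → run B
t=5: queue=[B,C,D,A] q_used=2 → run B
t=6: queue=[C,D,A,B] q_used=0 → run C
t=7: queue=[C,D,A,B] q_used=1 → run C
t=8: queue=[C,D,A,B] q_used=2 → run C
t=9: queue=[D,A,B,C] q_used=0 → run D
t=10: queue=[D,A,B,C] q_used=1 → run D
t=11: queue=[A,B,C] q_used=0 → run A
t=12: queue=[B,C] q_used=0 → run B
t=13: queue=[B,C] q_used=1 → run B
t=14: queue=[B,C] q_used=2 → run B
t=15: queue=[C,B] q_used=0 → run C
t=16: queue=[C,B] q_used=1 → run C
t=17: queue=[C,B] q_used=2 → run C
t=18: queue=[B] q_used=0 → run B
t=19: queue=[B] q_used=1 → run B
t=20: (idle)
t=21: (idle)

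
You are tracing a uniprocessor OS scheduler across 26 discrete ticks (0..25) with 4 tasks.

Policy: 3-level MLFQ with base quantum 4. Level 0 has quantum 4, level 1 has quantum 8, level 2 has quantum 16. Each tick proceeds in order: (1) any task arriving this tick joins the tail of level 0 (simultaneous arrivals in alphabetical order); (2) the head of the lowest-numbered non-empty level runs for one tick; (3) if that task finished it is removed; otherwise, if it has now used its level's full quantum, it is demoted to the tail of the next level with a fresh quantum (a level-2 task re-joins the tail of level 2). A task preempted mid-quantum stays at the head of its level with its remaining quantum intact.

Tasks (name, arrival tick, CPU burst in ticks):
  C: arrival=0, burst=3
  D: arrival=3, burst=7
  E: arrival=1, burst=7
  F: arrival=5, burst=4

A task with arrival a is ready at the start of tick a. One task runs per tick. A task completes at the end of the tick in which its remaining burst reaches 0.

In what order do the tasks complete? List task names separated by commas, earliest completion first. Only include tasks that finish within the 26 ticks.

t=0: L0/L1/L2 = C/-/- → run C
t=1: L0/L1/L2 = CE/-/- → run C
t=2: L0/L1/L2 = CE/-/- → run C
t=3: L0/L1/L2 = ED/-/- → run E
t=4: L0/L1/L2 = ED/-/- → run E
t=5: L0/L1/L2 = EDF/-/- → run E
t=6: L0/L1/L2 = EDF/-/- → run E
t=7: L0/L1/L2 = DF/E/- → run D
t=8: L0/L1/L2 = DF/E/- → run D
t=9: L0/L1/L2 = DF/E/- → run D
t=10: L0/L1/L2 = DF/E/- → run D
t=11: L0/L1/L2 = F/ED/- → run F
t=12: L0/L1/L2 = F/ED/- → run F
t=13: L0/L1/L2 = F/ED/- → run F
t=14: L0/L1/L2 = F/ED/- → run F
t=15: L0/L1/L2 = -/ED/- → run E
t=16: L0/L1/L2 = -/ED/- → run E
t=17: L0/L1/L2 = -/ED/- → run E
t=18: L0/L1/L2 = -/D/- → run D
t=19: L0/L1/L2 = -/D/- → run D
t=20: L0/L1/L2 = -/D/- → run D
t=21: (idle)
t=22: (idle)
t=23: (idle)
t=24: (idle)
t=25: (idle)

completion order = C, F, E, D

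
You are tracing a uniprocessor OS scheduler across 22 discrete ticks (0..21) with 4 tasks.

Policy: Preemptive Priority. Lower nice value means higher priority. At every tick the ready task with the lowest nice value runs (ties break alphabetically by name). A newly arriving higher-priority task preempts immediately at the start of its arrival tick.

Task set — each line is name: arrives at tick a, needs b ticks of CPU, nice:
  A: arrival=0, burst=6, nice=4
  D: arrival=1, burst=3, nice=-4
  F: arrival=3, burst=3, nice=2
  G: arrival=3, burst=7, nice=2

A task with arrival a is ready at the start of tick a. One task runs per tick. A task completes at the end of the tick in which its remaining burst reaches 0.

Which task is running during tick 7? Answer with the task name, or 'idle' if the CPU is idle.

t=0: ready={A} → run A
t=1: ready={A,D} → run D
t=2: ready={A,D} → run D
t=3: ready={A,D,F,G} → run D
t=4: ready={A,F,G} → run F
t=5: ready={A,F,G} → run F
t=6: ready={A,F,G} → run F
t=7: ready={A,G} → run G
t=8: ready={A,G} → run G
t=9: ready={A,G} → run G
t=10: ready={A,G} → run G
t=11: ready={A,G} → run G
t=12: ready={A,G} → run G
t=13: ready={A,G} → run G
t=14: ready={A} → run A
t=15: ready={A} → run A
t=16: ready={A} → run A
t=17: ready={A} → run A
t=18: ready={A} → run A
t=19: (idle)
t=20: (idle)
t=21: (idle)

running at tick 7 = G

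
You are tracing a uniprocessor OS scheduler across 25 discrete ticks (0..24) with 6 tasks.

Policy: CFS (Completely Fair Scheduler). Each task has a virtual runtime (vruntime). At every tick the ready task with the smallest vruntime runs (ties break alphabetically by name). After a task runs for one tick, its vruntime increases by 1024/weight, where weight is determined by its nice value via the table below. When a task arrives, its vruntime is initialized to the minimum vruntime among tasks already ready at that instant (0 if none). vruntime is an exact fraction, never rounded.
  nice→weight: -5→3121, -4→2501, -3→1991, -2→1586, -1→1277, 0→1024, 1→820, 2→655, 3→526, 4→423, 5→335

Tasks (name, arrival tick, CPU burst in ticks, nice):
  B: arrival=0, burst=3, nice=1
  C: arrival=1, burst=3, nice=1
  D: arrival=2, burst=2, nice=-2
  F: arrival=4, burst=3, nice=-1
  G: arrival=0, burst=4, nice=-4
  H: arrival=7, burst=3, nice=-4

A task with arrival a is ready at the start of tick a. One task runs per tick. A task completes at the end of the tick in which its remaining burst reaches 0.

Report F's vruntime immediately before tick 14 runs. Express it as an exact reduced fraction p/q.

t=0: vr[B=0 G=0] → run B
t=1: vr[B=256/205 C=0 G=0] → run C
t=2: vr[B=256/205 C=256/205 D=0 G=0] → run D
t=3: vr[B=256/205 C=256/205 D=512/793 G=0] → run G
t=4: vr[B=256/205 C=256/205 D=512/793 F=1024/2501 G=1024/2501] → run F
t=5: vr[B=256/205 C=256/205 D=512/793 F=3868672/3193777 G=1024/2501] → run G
t=6: vr[B=256/205 C=256/205 D=512/793 F=3868672/3193777 G=2048/2501] → run D
t=7: vr[B=256/205 C=256/205 F=3868672/3193777 G=2048/2501 H=2048/2501] → run G
t=8: vr[B=256/205 C=256/205 F=3868672/3193777 G=3072/2501 H=2048/2501] → run H
t=9: vr[B=256/205 C=256/205 F=3868672/3193777 G=3072/2501 H=3072/2501] → run F
t=10: vr[B=256/205 C=256/205 F=6429696/3193777 G=3072/2501 H=3072/2501] → run G
t=11: vr[B=256/205 C=256/205 F=6429696/3193777 H=3072/2501] → run H
t=12: vr[B=256/205 C=256/205 F=6429696/3193777 H=4096/2501] → run B
t=13: vr[B=512/205 C=256/205 F=6429696/3193777 H=4096/2501] → run C
t=14: vr[B=512/205 C=512/205 F=6429696/3193777 H=4096/2501] → run H
t=15: vr[B=512/205 C=512/205 F=6429696/3193777] → run F
t=16: vr[B=512/205 C=512/205] → run B
t=17: vr[C=512/205] → run C
t=18: (idle)
t=19: (idle)
t=20: (idle)
t=21: (idle)
t=22: (idle)
t=23: (idle)
t=24: (idle)

vruntime(F, start of tick 14) = 6429696/3193777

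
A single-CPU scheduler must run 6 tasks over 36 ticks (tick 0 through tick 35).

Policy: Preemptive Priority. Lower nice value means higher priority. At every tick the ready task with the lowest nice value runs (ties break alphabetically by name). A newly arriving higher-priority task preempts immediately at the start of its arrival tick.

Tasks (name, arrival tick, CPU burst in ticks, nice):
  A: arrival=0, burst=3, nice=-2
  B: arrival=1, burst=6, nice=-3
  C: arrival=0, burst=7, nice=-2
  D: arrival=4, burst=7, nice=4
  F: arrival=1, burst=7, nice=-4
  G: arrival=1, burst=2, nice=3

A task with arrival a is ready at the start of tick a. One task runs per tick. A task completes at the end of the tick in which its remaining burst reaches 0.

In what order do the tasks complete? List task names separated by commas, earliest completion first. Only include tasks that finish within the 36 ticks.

t=0: ready={A,C} → run A
t=1: ready={A,B,C,F,G} → run F
t=2: ready={A,B,C,F,G} → run F
t=3: ready={A,B,C,F,G} → run F
t=4: ready={A,B,C,D,F,G} → run F
t=5: ready={A,B,C,D,F,G} → run F
t=6: ready={A,B,C,D,F,G} → run F
t=7: ready={A,B,C,D,F,G} → run F
t=8: ready={A,B,C,D,G} → run B
t=9: ready={A,B,C,D,G} → run B
t=10: ready={A,B,C,D,G} → run B
t=11: ready={A,B,C,D,G} → run B
t=12: ready={A,B,C,D,G} → run B
t=13: ready={A,B,C,D,G} → run B
t=14: ready={A,C,D,G} → run A
t=15: ready={A,C,D,G} → run A
t=16: ready={C,D,G} → run C
t=17: ready={C,D,G} → run C
t=18: ready={C,D,G} → run C
t=19: ready={C,D,G} → run C
t=20: ready={C,D,G} → run C
t=21: ready={C,D,G} → run C
t=22: ready={C,D,G} → run C
t=23: ready={D,G} → run G
t=24: ready={D,G} → run G
t=25: ready={D} → run D
t=26: ready={D} → run D
t=27: ready={D} → run D
t=28: ready={D} → run D
t=29: ready={D} → run D
t=30: ready={D} → run D
t=31: ready={D} → run D
t=32: (idle)
t=33: (idle)
t=34: (idle)
t=35: (idle)

completion order = F, B, A, C, G, D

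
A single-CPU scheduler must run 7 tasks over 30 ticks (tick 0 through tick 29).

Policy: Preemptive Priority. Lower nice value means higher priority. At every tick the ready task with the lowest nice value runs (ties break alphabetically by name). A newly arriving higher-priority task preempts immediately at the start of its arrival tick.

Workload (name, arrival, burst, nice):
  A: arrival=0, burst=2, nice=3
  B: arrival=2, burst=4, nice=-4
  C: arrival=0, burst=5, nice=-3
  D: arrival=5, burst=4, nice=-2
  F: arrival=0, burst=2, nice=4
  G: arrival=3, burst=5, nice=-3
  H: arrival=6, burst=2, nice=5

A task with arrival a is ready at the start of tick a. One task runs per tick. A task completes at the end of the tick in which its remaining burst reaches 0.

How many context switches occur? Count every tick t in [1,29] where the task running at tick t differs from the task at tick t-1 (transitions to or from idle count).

context switches = 8

t=0: ready={A,C,F} → run C
t=1: ready={A,C,F} → run C
t=2: ready={A,B,C,F} → run B
t=3: ready={A,B,C,F,G} → run B
t=4: ready={A,B,C,F,G} → run B
t=5: ready={A,B,C,D,F,G} → run B
t=6: ready={A,C,D,F,G,H} → run C
t=7: ready={A,C,D,F,G,H} → run C
t=8: ready={A,C,D,F,G,H} → run C
t=9: ready={A,D,F,G,H} → run G
t=10: ready={A,D,F,G,H} → run G
t=11: ready={A,D,F,G,H} → run G
t=12: ready={A,D,F,G,H} → run G
t=13: ready={A,D,F,G,H} → run G
t=14: ready={A,D,F,H} → run D
t=15: ready={A,D,F,H} → run D
t=16: ready={A,D,F,H} → run D
t=17: ready={A,D,F,H} → run D
t=18: ready={A,F,H} → run A
t=19: ready={A,F,H} → run A
t=20: ready={F,H} → run F
t=21: ready={F,H} → run F
t=22: ready={H} → run H
t=23: ready={H} → run H
t=24: (idle)
t=25: (idle)
t=26: (idle)
t=27: (idle)
t=28: (idle)
t=29: (idle)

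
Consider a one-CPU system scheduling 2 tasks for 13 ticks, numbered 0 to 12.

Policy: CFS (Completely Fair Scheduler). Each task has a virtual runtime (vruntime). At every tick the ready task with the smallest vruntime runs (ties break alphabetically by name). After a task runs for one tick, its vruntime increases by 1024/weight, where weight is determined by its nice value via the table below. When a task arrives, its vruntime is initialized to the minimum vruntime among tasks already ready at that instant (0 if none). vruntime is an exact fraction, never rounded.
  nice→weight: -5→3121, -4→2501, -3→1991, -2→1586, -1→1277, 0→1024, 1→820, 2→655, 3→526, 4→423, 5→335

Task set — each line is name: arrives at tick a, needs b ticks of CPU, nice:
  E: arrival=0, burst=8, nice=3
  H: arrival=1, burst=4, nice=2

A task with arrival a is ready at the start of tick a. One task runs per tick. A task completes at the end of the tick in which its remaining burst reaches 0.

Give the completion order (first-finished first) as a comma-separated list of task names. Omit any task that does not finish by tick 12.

completion order = H, E

t=0: vr[E=0] → run E
t=1: vr[E=512/263 H=512/263] → run E
t=2: vr[E=1024/263 H=512/263] → run H
t=3: vr[E=1024/263 H=604672/172265] → run H
t=4: vr[E=1024/263 H=873984/172265] → run E
t=5: vr[E=1536/263 H=873984/172265] → run H
t=6: vr[E=1536/263 H=1143296/172265] → run E
t=7: vr[E=2048/263 H=1143296/172265] → run H
t=8: vr[E=2048/263] → run E
t=9: vr[E=2560/263] → run E
t=10: vr[E=3072/263] → run E
t=11: vr[E=3584/263] → run E
t=12: (idle)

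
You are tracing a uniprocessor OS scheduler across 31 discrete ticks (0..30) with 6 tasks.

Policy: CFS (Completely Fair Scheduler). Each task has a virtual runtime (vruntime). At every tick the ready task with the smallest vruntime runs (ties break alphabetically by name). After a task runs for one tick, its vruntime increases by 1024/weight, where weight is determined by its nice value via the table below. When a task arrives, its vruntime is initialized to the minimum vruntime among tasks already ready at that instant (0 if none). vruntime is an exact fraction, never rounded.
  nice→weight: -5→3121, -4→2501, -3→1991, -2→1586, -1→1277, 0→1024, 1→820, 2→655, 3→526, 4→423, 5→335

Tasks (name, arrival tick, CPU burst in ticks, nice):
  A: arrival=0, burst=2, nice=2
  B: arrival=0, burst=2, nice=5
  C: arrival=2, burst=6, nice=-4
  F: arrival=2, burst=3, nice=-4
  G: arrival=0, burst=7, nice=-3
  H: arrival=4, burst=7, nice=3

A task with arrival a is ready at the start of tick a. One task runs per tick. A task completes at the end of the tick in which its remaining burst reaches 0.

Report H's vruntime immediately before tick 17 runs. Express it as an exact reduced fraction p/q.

t=0: vr[A=0 B=0 G=0] → run A
t=1: vr[A=1024/655 B=0 G=0] → run B
t=2: vr[A=1024/655 B=1024/335 C=0 F=0 G=0] → run C
t=3: vr[A=1024/655 B=1024/335 C=1024/2501 F=0 G=0] → run F
t=4: vr[A=1024/655 B=1024/335 C=1024/2501 F=1024/2501 G=0 H=0] → run G
t=5: vr[A=1024/655 B=1024/335 C=1024/2501 F=1024/2501 G=1024/1991 H=0] → run H
t=6: vr[A=1024/655 B=1024/335 C=1024/2501 F=1024/2501 G=1024/1991 H=512/263] → run C
t=7: vr[A=1024/655 B=1024/335 C=2048/2501 F=1024/2501 G=1024/1991 H=512/263] → run F
t=8: vr[A=1024/655 B=1024/335 C=2048/2501 F=2048/2501 G=1024/1991 H=512/263] → run G
t=9: vr[A=1024/655 B=1024/335 C=2048/2501 F=2048/2501 G=2048/1991 H=512/263] → run C
t=10: vr[A=1024/655 B=1024/335 C=3072/2501 F=2048/2501 G=2048/1991 H=512/263] → run F
t=11: vr[A=1024/655 B=1024/335 C=3072/2501 G=2048/1991 H=512/263] → run G
t=12: vr[A=1024/655 B=1024/335 C=3072/2501 G=3072/1991 H=512/263] → run C
t=13: vr[A=1024/655 B=1024/335 C=4096/2501 G=3072/1991 H=512/263] → run G
t=14: vr[A=1024/655 B=1024/335 C=4096/2501 G=4096/1991 H=512/263] → run A
t=15: vr[B=1024/335 C=4096/2501 G=4096/1991 H=512/263] → run C
t=16: vr[B=1024/335 C=5120/2501 G=4096/1991 H=512/263] → run H
t=17: vr[B=1024/335 C=5120/2501 G=4096/1991 H=1024/263] → run C
t=18: vr[B=1024/335 G=4096/1991 H=1024/263] → run G
t=19: vr[B=1024/335 G=5120/1991 H=1024/263] → run G
t=20: vr[B=1024/335 G=6144/1991 H=1024/263] → run B
t=21: vr[G=6144/1991 H=1024/263] → run G
t=22: vr[H=1024/263] → run H
t=23: vr[H=1536/263] → run H
t=24: vr[H=2048/263] → run H
t=25: vr[H=2560/263] → run H
t=26: vr[H=3072/263] → run H
t=27: (idle)
t=28: (idle)
t=29: (idle)
t=30: (idle)

vruntime(H, start of tick 17) = 1024/263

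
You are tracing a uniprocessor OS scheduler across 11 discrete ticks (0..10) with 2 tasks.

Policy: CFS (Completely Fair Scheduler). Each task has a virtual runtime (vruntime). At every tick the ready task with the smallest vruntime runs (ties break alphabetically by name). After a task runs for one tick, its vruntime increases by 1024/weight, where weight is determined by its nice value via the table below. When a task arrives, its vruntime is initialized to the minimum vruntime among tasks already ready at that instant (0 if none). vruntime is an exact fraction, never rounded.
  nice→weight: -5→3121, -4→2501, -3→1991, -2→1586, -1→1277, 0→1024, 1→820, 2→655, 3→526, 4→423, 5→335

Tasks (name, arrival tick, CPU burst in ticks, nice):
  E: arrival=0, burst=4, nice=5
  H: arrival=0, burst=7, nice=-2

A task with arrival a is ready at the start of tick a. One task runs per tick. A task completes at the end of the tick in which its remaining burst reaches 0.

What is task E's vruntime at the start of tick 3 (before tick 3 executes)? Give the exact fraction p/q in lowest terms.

vruntime(E, start of tick 3) = 1024/335

t=0: vr[E=0 H=0] → run E
t=1: vr[E=1024/335 H=0] → run H
t=2: vr[E=1024/335 H=512/793] → run H
t=3: vr[E=1024/335 H=1024/793] → run H
t=4: vr[E=1024/335 H=1536/793] → run H
t=5: vr[E=1024/335 H=2048/793] → run H
t=6: vr[E=1024/335 H=2560/793] → run E
t=7: vr[E=2048/335 H=2560/793] → run H
t=8: vr[E=2048/335 H=3072/793] → run H
t=9: vr[E=2048/335] → run E
t=10: vr[E=3072/335] → run E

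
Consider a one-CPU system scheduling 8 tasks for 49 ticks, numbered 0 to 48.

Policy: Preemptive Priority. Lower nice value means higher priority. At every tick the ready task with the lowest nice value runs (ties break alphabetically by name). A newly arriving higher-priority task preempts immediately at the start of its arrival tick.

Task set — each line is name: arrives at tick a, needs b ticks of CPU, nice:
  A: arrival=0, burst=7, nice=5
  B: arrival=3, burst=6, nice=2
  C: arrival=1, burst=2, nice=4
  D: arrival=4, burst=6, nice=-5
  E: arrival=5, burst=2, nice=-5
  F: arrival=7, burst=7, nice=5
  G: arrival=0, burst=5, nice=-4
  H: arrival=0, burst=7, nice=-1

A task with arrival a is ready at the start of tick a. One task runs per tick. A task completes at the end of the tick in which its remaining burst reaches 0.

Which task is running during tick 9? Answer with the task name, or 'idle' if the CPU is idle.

running at tick 9 = D

t=0: ready={A,G,H} → run G
t=1: ready={A,C,G,H} → run G
t=2: ready={A,C,G,H} → run G
t=3: ready={A,B,C,G,H} → run G
t=4: ready={A,B,C,D,G,H} → run D
t=5: ready={A,B,C,D,E,G,H} → run D
t=6: ready={A,B,C,D,E,G,H} → run D
t=7: ready={A,B,C,D,E,F,G,H} → run D
t=8: ready={A,B,C,D,E,F,G,H} → run D
t=9: ready={A,B,C,D,E,F,G,H} → run D
t=10: ready={A,B,C,E,F,G,H} → run E
t=11: ready={A,B,C,E,F,G,H} → run E
t=12: ready={A,B,C,F,G,H} → run G
t=13: ready={A,B,C,F,H} → run H
t=14: ready={A,B,C,F,H} → run H
t=15: ready={A,B,C,F,H} → run H
t=16: ready={A,B,C,F,H} → run H
t=17: ready={A,B,C,F,H} → run H
t=18: ready={A,B,C,F,H} → run H
t=19: ready={A,B,C,F,H} → run H
t=20: ready={A,B,C,F} → run B
t=21: ready={A,B,C,F} → run B
t=22: ready={A,B,C,F} → run B
t=23: ready={A,B,C,F} → run B
t=24: ready={A,B,C,F} → run B
t=25: ready={A,B,C,F} → run B
t=26: ready={A,C,F} → run C
t=27: ready={A,C,F} → run C
t=28: ready={A,F} → run A
t=29: ready={A,F} → run A
t=30: ready={A,F} → run A
t=31: ready={A,F} → run A
t=32: ready={A,F} → run A
t=33: ready={A,F} → run A
t=34: ready={A,F} → run A
t=35: ready={F} → run F
t=36: ready={F} → run F
t=37: ready={F} → run F
t=38: ready={F} → run F
t=39: ready={F} → run F
t=40: ready={F} → run F
t=41: ready={F} → run F
t=42: (idle)
t=43: (idle)
t=44: (idle)
t=45: (idle)
t=46: (idle)
t=47: (idle)
t=48: (idle)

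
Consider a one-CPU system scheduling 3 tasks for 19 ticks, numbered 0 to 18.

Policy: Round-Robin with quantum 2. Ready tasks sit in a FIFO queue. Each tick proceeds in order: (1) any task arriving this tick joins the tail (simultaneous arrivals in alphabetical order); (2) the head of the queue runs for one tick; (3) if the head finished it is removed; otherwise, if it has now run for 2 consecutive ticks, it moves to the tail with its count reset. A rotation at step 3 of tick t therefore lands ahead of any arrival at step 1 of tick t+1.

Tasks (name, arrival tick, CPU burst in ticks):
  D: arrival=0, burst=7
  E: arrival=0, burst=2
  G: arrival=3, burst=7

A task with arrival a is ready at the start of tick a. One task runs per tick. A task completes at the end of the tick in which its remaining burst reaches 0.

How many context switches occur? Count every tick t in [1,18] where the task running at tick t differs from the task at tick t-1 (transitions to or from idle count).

context switches = 8

t=0: queue=[D,E] q_used=0 → run D
t=1: queue=[D,E] q_used=1 → run D
t=2: queue=[E,D] q_used=0 → run E
t=3: queue=[E,D,G] q_used=1 → run E
t=4: queue=[D,G] q_used=0 → run D
t=5: queue=[D,G] q_used=1 → run D
t=6: queue=[G,D] q_used=0 → run G
t=7: queue=[G,D] q_used=1 → run G
t=8: queue=[D,G] q_used=0 → run D
t=9: queue=[D,G] q_used=1 → run D
t=10: queue=[G,D] q_used=0 → run G
t=11: queue=[G,D] q_used=1 → run G
t=12: queue=[D,G] q_used=0 → run D
t=13: queue=[G] q_used=0 → run G
t=14: queue=[G] q_used=1 → run G
t=15: queue=[G] q_used=0 → run G
t=16: (idle)
t=17: (idle)
t=18: (idle)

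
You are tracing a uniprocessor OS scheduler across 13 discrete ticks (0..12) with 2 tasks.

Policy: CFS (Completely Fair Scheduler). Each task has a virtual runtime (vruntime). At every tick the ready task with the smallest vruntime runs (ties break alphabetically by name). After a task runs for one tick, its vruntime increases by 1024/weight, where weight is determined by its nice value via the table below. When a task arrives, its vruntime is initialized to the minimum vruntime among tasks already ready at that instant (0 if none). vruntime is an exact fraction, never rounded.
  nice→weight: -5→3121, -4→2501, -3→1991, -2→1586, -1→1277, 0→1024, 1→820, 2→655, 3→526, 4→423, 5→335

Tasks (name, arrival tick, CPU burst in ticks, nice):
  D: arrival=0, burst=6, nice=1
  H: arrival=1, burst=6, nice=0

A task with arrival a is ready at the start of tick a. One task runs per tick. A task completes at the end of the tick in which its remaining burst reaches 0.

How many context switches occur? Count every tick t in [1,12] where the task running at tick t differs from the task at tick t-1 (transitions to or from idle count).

t=0: vr[D=0] → run D
t=1: vr[D=256/205 H=256/205] → run D
t=2: vr[D=512/205 H=256/205] → run H
t=3: vr[D=512/205 H=461/205] → run H
t=4: vr[D=512/205 H=666/205] → run D
t=5: vr[D=768/205 H=666/205] → run H
t=6: vr[D=768/205 H=871/205] → run D
t=7: vr[D=1024/205 H=871/205] → run H
t=8: vr[D=1024/205 H=1076/205] → run D
t=9: vr[D=256/41 H=1076/205] → run H
t=10: vr[D=256/41 H=1281/205] → run D
t=11: vr[H=1281/205] → run H
t=12: (idle)

context switches = 10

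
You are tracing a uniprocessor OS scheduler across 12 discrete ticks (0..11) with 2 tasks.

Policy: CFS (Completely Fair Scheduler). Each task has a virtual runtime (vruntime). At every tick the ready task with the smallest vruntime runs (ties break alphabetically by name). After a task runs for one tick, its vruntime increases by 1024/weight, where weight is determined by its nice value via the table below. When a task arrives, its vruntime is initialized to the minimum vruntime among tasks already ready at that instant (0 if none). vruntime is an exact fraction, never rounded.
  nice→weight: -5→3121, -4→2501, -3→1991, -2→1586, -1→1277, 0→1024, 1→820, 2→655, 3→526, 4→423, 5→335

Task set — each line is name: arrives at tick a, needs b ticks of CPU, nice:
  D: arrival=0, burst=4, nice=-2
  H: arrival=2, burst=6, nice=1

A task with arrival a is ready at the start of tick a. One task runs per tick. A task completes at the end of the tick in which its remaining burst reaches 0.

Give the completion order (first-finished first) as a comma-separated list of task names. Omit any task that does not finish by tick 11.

completion order = D, H

t=0: vr[D=0] → run D
t=1: vr[D=512/793] → run D
t=2: vr[D=1024/793 H=1024/793] → run D
t=3: vr[D=1536/793 H=1024/793] → run H
t=4: vr[D=1536/793 H=412928/162565] → run D
t=5: vr[H=412928/162565] → run H
t=6: vr[H=615936/162565] → run H
t=7: vr[H=818944/162565] → run H
t=8: vr[H=1021952/162565] → run H
t=9: vr[H=244992/32513] → run H
t=10: (idle)
t=11: (idle)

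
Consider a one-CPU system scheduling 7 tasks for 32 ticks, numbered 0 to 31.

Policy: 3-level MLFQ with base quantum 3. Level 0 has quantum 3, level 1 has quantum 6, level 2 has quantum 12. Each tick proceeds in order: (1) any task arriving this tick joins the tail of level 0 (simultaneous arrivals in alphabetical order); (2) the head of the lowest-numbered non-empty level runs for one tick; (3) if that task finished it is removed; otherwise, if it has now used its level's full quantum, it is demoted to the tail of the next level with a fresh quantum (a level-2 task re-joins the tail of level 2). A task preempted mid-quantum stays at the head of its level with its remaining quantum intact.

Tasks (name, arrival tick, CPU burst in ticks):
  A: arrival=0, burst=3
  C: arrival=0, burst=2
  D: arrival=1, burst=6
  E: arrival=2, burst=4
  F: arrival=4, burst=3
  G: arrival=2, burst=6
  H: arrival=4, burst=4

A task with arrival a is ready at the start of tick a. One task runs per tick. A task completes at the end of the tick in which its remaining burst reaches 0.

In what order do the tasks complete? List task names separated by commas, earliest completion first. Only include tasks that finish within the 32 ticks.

t=0: L0/L1/L2 = AC/-/- → run A
t=1: L0/L1/L2 = ACD/-/- → run A
t=2: L0/L1/L2 = ACDEG/-/- → run A
t=3: L0/L1/L2 = CDEG/-/- → run C
t=4: L0/L1/L2 = CDEGFH/-/- → run C
t=5: L0/L1/L2 = DEGFH/-/- → run D
t=6: L0/L1/L2 = DEGFH/-/- → run D
t=7: L0/L1/L2 = DEGFH/-/- → run D
t=8: L0/L1/L2 = EGFH/D/- → run E
t=9: L0/L1/L2 = EGFH/D/- → run E
t=10: L0/L1/L2 = EGFH/D/- → run E
t=11: L0/L1/L2 = GFH/DE/- → run G
t=12: L0/L1/L2 = GFH/DE/- → run G
t=13: L0/L1/L2 = GFH/DE/- → run G
t=14: L0/L1/L2 = FH/DEG/- → run F
t=15: L0/L1/L2 = FH/DEG/- → run F
t=16: L0/L1/L2 = FH/DEG/- → run F
t=17: L0/L1/L2 = H/DEG/- → run H
t=18: L0/L1/L2 = H/DEG/- → run H
t=19: L0/L1/L2 = H/DEG/- → run H
t=20: L0/L1/L2 = -/DEGH/- → run D
t=21: L0/L1/L2 = -/DEGH/- → run D
t=22: L0/L1/L2 = -/DEGH/- → run D
t=23: L0/L1/L2 = -/EGH/- → run E
t=24: L0/L1/L2 = -/GH/- → run G
t=25: L0/L1/L2 = -/GH/- → run G
t=26: L0/L1/L2 = -/GH/- → run G
t=27: L0/L1/L2 = -/H/- → run H
t=28: (idle)
t=29: (idle)
t=30: (idle)
t=31: (idle)

completion order = A, C, F, D, E, G, H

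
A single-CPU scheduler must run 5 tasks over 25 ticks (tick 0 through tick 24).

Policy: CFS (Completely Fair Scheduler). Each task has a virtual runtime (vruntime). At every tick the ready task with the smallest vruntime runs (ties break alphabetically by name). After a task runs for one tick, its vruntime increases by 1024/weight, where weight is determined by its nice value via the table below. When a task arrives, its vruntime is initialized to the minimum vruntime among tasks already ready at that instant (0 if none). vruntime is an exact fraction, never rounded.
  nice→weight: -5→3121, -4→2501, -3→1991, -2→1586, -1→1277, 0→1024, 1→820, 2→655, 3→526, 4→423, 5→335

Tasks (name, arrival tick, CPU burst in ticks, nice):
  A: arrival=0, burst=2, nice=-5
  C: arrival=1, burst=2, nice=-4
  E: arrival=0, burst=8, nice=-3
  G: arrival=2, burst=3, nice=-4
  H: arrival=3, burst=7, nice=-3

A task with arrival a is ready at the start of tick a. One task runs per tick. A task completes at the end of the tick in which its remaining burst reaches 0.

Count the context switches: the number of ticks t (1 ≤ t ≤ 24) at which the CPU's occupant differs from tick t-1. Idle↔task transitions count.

t=0: vr[A=0 E=0] → run A
t=1: vr[A=1024/3121 C=0 E=0] → run C
t=2: vr[A=1024/3121 C=1024/2501 E=0 G=0] → run E
t=3: vr[A=1024/3121 C=1024/2501 E=1024/1991 G=0 H=0] → run G
t=4: vr[A=1024/3121 C=1024/2501 E=1024/1991 G=1024/2501 H=0] → run H
t=5: vr[A=1024/3121 C=1024/2501 E=1024/1991 G=1024/2501 H=1024/1991] → run A
t=6: vr[C=1024/2501 E=1024/1991 G=1024/2501 H=1024/1991] → run C
t=7: vr[E=1024/1991 G=1024/2501 H=1024/1991] → run G
t=8: vr[E=1024/1991 G=2048/2501 H=1024/1991] → run E
t=9: vr[E=2048/1991 G=2048/2501 H=1024/1991] → run H
t=10: vr[E=2048/1991 G=2048/2501 H=2048/1991] → run G
t=11: vr[E=2048/1991 H=2048/1991] → run E
t=12: vr[E=3072/1991 H=2048/1991] → run H
t=13: vr[E=3072/1991 H=3072/1991] → run E
t=14: vr[E=4096/1991 H=3072/1991] → run H
t=15: vr[E=4096/1991 H=4096/1991] → run E
t=16: vr[E=5120/1991 H=4096/1991] → run H
t=17: vr[E=5120/1991 H=5120/1991] → run E
t=18: vr[E=6144/1991 H=5120/1991] → run H
t=19: vr[E=6144/1991 H=6144/1991] → run E
t=20: vr[E=7168/1991 H=6144/1991] → run H
t=21: vr[E=7168/1991] → run E
t=22: (idle)
t=23: (idle)
t=24: (idle)

context switches = 22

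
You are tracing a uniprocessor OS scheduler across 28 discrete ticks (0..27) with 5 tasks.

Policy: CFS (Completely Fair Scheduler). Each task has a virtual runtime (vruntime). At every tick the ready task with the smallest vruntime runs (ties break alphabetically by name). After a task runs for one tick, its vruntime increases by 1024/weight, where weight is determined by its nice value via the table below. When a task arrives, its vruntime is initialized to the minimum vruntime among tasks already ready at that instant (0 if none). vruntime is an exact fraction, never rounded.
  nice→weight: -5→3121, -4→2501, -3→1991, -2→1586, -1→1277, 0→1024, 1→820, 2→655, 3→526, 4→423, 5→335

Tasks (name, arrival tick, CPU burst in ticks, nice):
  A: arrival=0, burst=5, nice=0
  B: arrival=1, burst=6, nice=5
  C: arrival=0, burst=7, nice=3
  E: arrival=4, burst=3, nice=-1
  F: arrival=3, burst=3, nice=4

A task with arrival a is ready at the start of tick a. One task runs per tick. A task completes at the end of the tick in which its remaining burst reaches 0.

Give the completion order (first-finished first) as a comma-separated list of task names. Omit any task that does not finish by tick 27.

completion order = E, A, F, C, B

t=0: vr[A=0 C=0] → run A
t=1: vr[A=1 B=0 C=0] → run B
t=2: vr[A=1 B=1024/335 C=0] → run C
t=3: vr[A=1 B=1024/335 C=512/263 F=1] → run A
t=4: vr[A=2 B=1024/335 C=512/263 E=1 F=1] → run E
t=5: vr[A=2 B=1024/335 C=512/263 E=2301/1277 F=1] → run F
t=6: vr[A=2 B=1024/335 C=512/263 E=2301/1277 F=1447/423] → run E
t=7: vr[A=2 B=1024/335 C=512/263 E=3325/1277 F=1447/423] → run C
t=8: vr[A=2 B=1024/335 C=1024/263 E=3325/1277 F=1447/423] → run A
t=9: vr[A=3 B=1024/335 C=1024/263 E=3325/1277 F=1447/423] → run E
t=10: vr[A=3 B=1024/335 C=1024/263 F=1447/423] → run A
t=11: vr[A=4 B=1024/335 C=1024/263 F=1447/423] → run B
t=12: vr[A=4 B=2048/335 C=1024/263 F=1447/423] → run F
t=13: vr[A=4 B=2048/335 C=1024/263 F=2471/423] → run C
t=14: vr[A=4 B=2048/335 C=1536/263 F=2471/423] → run A
t=15: vr[B=2048/335 C=1536/263 F=2471/423] → run C
t=16: vr[B=2048/335 C=2048/263 F=2471/423] → run F
t=17: vr[B=2048/335 C=2048/263] → run B
t=18: vr[B=3072/335 C=2048/263] → run C
t=19: vr[B=3072/335 C=2560/263] → run B
t=20: vr[B=4096/335 C=2560/263] → run C
t=21: vr[B=4096/335 C=3072/263] → run C
t=22: vr[B=4096/335] → run B
t=23: vr[B=1024/67] → run B
t=24: (idle)
t=25: (idle)
t=26: (idle)
t=27: (idle)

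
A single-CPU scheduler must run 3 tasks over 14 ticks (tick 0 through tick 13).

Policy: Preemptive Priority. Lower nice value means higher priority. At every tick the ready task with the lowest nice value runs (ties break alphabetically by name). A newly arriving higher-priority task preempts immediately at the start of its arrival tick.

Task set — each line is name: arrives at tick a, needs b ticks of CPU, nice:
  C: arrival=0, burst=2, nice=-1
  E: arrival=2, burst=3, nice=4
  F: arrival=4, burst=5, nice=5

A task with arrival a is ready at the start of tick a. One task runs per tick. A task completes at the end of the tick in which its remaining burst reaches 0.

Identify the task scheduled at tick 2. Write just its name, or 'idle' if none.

running at tick 2 = E

t=0: ready={C} → run C
t=1: ready={C} → run C
t=2: ready={E} → run E
t=3: ready={E} → run E
t=4: ready={E,F} → run E
t=5: ready={F} → run F
t=6: ready={F} → run F
t=7: ready={F} → run F
t=8: ready={F} → run F
t=9: ready={F} → run F
t=10: (idle)
t=11: (idle)
t=12: (idle)
t=13: (idle)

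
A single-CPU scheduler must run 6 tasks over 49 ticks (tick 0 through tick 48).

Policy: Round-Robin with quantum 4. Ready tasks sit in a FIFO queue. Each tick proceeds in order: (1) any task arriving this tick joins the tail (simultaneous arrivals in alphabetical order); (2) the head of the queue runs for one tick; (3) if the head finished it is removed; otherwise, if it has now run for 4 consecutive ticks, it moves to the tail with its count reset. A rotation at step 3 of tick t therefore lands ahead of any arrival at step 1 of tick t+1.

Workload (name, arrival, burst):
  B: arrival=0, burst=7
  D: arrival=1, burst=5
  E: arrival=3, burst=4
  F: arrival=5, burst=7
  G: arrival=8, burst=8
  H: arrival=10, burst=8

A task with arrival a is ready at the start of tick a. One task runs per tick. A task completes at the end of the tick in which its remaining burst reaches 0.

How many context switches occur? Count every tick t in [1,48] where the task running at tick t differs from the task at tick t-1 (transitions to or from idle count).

t=0: queue=[B] q_used=0 → run B
t=1: queue=[B,D] q_used=1 → run B
t=2: queue=[B,D] q_used=2 → run B
t=3: queue=[B,D,E] q_used=3 → run B
t=4: queue=[D,E,B] q_used=0 → run D
t=5: queue=[D,E,B,F] q_used=1 → run D
t=6: queue=[D,E,B,F] q_used=2 → run D
t=7: queue=[D,E,B,F] q_used=3 → run D
t=8: queue=[E,B,F,D,G] q_used=0 → run E
t=9: queue=[E,B,F,D,G] q_used=1 → run E
t=10: queue=[E,B,F,D,G,H] q_used=2 → run E
t=11: queue=[E,B,F,D,G,H] q_used=3 → run E
t=12: queue=[B,F,D,G,H] q_used=0 → run B
t=13: queue=[B,F,D,G,H] q_used=1 → run B
t=14: queue=[B,F,D,G,H] q_used=2 → run B
t=15: queue=[F,D,G,H] q_used=0 → run F
t=16: queue=[F,D,G,H] q_used=1 → run F
t=17: queue=[F,D,G,H] q_used=2 → run F
t=18: queue=[F,D,G,H] q_used=3 → run F
t=19: queue=[D,G,H,F] q_used=0 → run D
t=20: queue=[G,H,F] q_used=0 → run G
t=21: queue=[G,H,F] q_used=1 → run G
t=22: queue=[G,H,F] q_used=2 → run G
t=23: queue=[G,H,F] q_used=3 → run G
t=24: queue=[H,F,G] q_used=0 → run H
t=25: queue=[H,F,G] q_used=1 → run H
t=26: queue=[H,F,G] q_used=2 → run H
t=27: queue=[H,F,G] q_used=3 → run H
t=28: queue=[F,G,H] q_used=0 → run F
t=29: queue=[F,G,H] q_used=1 → run F
t=30: queue=[F,G,H] q_used=2 → run F
t=31: queue=[G,H] q_used=0 → run G
t=32: queue=[G,H] q_used=1 → run G
t=33: queue=[G,H] q_used=2 → run G
t=34: queue=[G,H] q_used=3 → run G
t=35: queue=[H] q_used=0 → run H
t=36: queue=[H] q_used=1 → run H
t=37: queue=[H] q_used=2 → run H
t=38: queue=[H] q_used=3 → run H
t=39: (idle)
t=40: (idle)
t=41: (idle)
t=42: (idle)
t=43: (idle)
t=44: (idle)
t=45: (idle)
t=46: (idle)
t=47: (idle)
t=48: (idle)

context switches = 11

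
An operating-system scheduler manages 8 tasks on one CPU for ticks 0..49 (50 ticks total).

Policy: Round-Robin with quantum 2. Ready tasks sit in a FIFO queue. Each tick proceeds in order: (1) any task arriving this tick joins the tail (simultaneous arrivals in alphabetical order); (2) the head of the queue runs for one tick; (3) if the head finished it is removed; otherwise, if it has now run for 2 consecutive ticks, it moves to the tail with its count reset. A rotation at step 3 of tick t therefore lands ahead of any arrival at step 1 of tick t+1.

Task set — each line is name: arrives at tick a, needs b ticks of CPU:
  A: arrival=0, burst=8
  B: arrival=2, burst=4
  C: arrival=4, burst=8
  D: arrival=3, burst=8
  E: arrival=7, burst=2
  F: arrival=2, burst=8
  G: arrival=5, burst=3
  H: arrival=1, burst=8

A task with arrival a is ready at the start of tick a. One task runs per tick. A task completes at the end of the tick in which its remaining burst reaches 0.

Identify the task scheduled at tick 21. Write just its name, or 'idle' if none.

running at tick 21 = E

t=0: queue=[A] q_used=0 → run A
t=1: queue=[A,H] q_used=1 → run A
t=2: queue=[H,A,B,F] q_used=0 → run H
t=3: queue=[H,A,B,F,D] q_used=1 → run H
t=4: queue=[A,B,F,D,H,C] q_used=0 → run A
t=5: queue=[A,B,F,D,H,C,G] q_used=1 → run A
t=6: queue=[B,F,D,H,C,G,A] q_used=0 → run B
t=7: queue=[B,F,D,H,C,G,A,E] q_used=1 → run B
t=8: queue=[F,D,H,C,G,A,E,B] q_used=0 → run F
t=9: queue=[F,D,H,C,G,A,E,B] q_used=1 → run F
t=10: queue=[D,H,C,G,A,E,B,F] q_used=0 → run D
t=11: queue=[D,H,C,G,A,E,B,F] q_used=1 → run D
t=12: queue=[H,C,G,A,E,B,F,D] q_used=0 → run H
t=13: queue=[H,C,G,A,E,B,F,D] q_used=1 → run H
t=14: queue=[C,G,A,E,B,F,D,H] q_used=0 → run C
t=15: queue=[C,G,A,E,B,F,D,H] q_used=1 → run C
t=16: queue=[G,A,E,B,F,D,H,C] q_used=0 → run G
t=17: queue=[G,A,E,B,F,D,H,C] q_used=1 → run G
t=18: queue=[A,E,B,F,D,H,C,G] q_used=0 → run A
t=19: queue=[A,E,B,F,D,H,C,G] q_used=1 → run A
t=20: queue=[E,B,F,D,H,C,G,A] q_used=0 → run E
t=21: queue=[E,B,F,D,H,C,G,A] q_used=1 → run E
t=22: queue=[B,F,D,H,C,G,A] q_used=0 → run B
t=23: queue=[B,F,D,H,C,G,A] q_used=1 → run B
t=24: queue=[F,D,H,C,G,A] q_used=0 → run F
t=25: queue=[F,D,H,C,G,A] q_used=1 → run F
t=26: queue=[D,H,C,G,A,F] q_used=0 → run D
t=27: queue=[D,H,C,G,A,F] q_used=1 → run D
t=28: queue=[H,C,G,A,F,D] q_used=0 → run H
t=29: queue=[H,C,G,A,F,D] q_used=1 → run H
t=30: queue=[C,G,A,F,D,H] q_used=0 → run C
t=31: queue=[C,G,A,F,D,H] q_used=1 → run C
t=32: queue=[G,A,F,D,H,C] q_used=0 → run G
t=33: queue=[A,F,D,H,C] q_used=0 → run A
t=34: queue=[A,F,D,H,C] q_used=1 → run A
t=35: queue=[F,D,H,C] q_used=0 → run F
t=36: queue=[F,D,H,C] q_used=1 → run F
t=37: queue=[D,H,C,F] q_used=0 → run D
t=38: queue=[D,H,C,F] q_used=1 → run D
t=39: queue=[H,C,F,D] q_used=0 → run H
t=40: queue=[H,C,F,D] q_used=1 → run H
t=41: queue=[C,F,D] q_used=0 → run C
t=42: queue=[C,F,D] q_used=1 → run C
t=43: queue=[F,D,C] q_used=0 → run F
t=44: queue=[F,D,C] q_used=1 → run F
t=45: queue=[D,C] q_used=0 → run D
t=46: queue=[D,C] q_used=1 → run D
t=47: queue=[C] q_used=0 → run C
t=48: queue=[C] q_used=1 → run C
t=49: (idle)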